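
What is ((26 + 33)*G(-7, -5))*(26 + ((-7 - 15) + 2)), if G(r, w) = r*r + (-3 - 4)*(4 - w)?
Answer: -4956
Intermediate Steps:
G(r, w) = -28 + r² + 7*w (G(r, w) = r² - 7*(4 - w) = r² + (-28 + 7*w) = -28 + r² + 7*w)
((26 + 33)*G(-7, -5))*(26 + ((-7 - 15) + 2)) = ((26 + 33)*(-28 + (-7)² + 7*(-5)))*(26 + ((-7 - 15) + 2)) = (59*(-28 + 49 - 35))*(26 + (-22 + 2)) = (59*(-14))*(26 - 20) = -826*6 = -4956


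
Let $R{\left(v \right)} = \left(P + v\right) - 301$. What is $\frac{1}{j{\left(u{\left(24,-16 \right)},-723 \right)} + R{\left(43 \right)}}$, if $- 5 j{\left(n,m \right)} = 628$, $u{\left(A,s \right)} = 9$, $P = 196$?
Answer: $- \frac{5}{938} \approx -0.0053305$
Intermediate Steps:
$j{\left(n,m \right)} = - \frac{628}{5}$ ($j{\left(n,m \right)} = \left(- \frac{1}{5}\right) 628 = - \frac{628}{5}$)
$R{\left(v \right)} = -105 + v$ ($R{\left(v \right)} = \left(196 + v\right) - 301 = -105 + v$)
$\frac{1}{j{\left(u{\left(24,-16 \right)},-723 \right)} + R{\left(43 \right)}} = \frac{1}{- \frac{628}{5} + \left(-105 + 43\right)} = \frac{1}{- \frac{628}{5} - 62} = \frac{1}{- \frac{938}{5}} = - \frac{5}{938}$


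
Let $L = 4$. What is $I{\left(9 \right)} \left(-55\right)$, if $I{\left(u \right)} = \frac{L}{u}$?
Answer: $- \frac{220}{9} \approx -24.444$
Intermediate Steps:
$I{\left(u \right)} = \frac{4}{u}$
$I{\left(9 \right)} \left(-55\right) = \frac{4}{9} \left(-55\right) = - \frac{220}{9}$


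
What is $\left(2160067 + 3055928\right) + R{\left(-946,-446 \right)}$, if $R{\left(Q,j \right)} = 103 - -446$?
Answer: $5216544$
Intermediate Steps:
$R{\left(Q,j \right)} = 549$ ($R{\left(Q,j \right)} = 103 + 446 = 549$)
$\left(2160067 + 3055928\right) + R{\left(-946,-446 \right)} = \left(2160067 + 3055928\right) + 549 = 5215995 + 549 = 5216544$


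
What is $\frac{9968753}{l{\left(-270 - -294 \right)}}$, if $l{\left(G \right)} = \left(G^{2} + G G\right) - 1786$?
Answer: $- \frac{9968753}{634} \approx -15724.0$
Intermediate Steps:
$l{\left(G \right)} = -1786 + 2 G^{2}$ ($l{\left(G \right)} = \left(G^{2} + G^{2}\right) - 1786 = 2 G^{2} - 1786 = -1786 + 2 G^{2}$)
$\frac{9968753}{l{\left(-270 - -294 \right)}} = \frac{9968753}{-1786 + 2 \left(-270 - -294\right)^{2}} = \frac{9968753}{-1786 + 2 \left(-270 + 294\right)^{2}} = \frac{9968753}{-1786 + 2 \cdot 24^{2}} = \frac{9968753}{-1786 + 2 \cdot 576} = \frac{9968753}{-1786 + 1152} = \frac{9968753}{-634} = 9968753 \left(- \frac{1}{634}\right) = - \frac{9968753}{634}$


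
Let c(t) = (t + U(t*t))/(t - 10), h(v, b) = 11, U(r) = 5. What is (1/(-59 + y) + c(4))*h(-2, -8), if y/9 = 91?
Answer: -12529/760 ≈ -16.486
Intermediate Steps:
y = 819 (y = 9*91 = 819)
c(t) = (5 + t)/(-10 + t) (c(t) = (t + 5)/(t - 10) = (5 + t)/(-10 + t))
(1/(-59 + y) + c(4))*h(-2, -8) = (1/(-59 + 819) + (5 + 4)/(-10 + 4))*11 = (1/760 + 9/(-6))*11 = (1/760 - 1/6*9)*11 = (1/760 - 3/2)*11 = -1139/760*11 = -12529/760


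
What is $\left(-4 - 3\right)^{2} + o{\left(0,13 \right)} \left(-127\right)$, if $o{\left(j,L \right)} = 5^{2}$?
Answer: $-3126$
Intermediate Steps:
$o{\left(j,L \right)} = 25$
$\left(-4 - 3\right)^{2} + o{\left(0,13 \right)} \left(-127\right) = \left(-4 - 3\right)^{2} + 25 \left(-127\right) = \left(-7\right)^{2} - 3175 = 49 - 3175 = -3126$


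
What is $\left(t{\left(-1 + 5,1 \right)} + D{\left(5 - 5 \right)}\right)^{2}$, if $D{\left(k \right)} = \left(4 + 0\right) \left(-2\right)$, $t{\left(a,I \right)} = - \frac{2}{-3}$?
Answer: $\frac{484}{9} \approx 53.778$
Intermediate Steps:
$t{\left(a,I \right)} = \frac{2}{3}$ ($t{\left(a,I \right)} = \left(-2\right) \left(- \frac{1}{3}\right) = \frac{2}{3}$)
$D{\left(k \right)} = -8$ ($D{\left(k \right)} = 4 \left(-2\right) = -8$)
$\left(t{\left(-1 + 5,1 \right)} + D{\left(5 - 5 \right)}\right)^{2} = \left(\frac{2}{3} - 8\right)^{2} = \left(- \frac{22}{3}\right)^{2} = \frac{484}{9}$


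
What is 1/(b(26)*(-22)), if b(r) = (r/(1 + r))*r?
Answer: -27/14872 ≈ -0.0018155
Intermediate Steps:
b(r) = r²/(1 + r) (b(r) = (r/(1 + r))*r = r²/(1 + r))
1/(b(26)*(-22)) = 1/((26²/(1 + 26))*(-22)) = 1/((676/27)*(-22)) = 1/(-14872/27) = -27/14872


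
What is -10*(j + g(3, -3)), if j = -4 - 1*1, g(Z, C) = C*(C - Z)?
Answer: -130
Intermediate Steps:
j = -5 (j = -4 - 1 = -5)
-10*(j + g(3, -3)) = -10*(-5 - 3*(-3 - 1*3)) = -10*(-5 - 3*(-3 - 3)) = -10*(-5 - 3*(-6)) = -10*(-5 + 18) = -10*13 = -130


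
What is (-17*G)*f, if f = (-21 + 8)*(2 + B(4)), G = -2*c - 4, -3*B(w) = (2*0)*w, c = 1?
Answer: -2652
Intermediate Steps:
B(w) = 0 (B(w) = -2*0*w/3 = -0*w = -⅓*0 = 0)
G = -6 (G = -2*1 - 4 = -2 - 4 = -6)
f = -26 (f = (-21 + 8)*(2 + 0) = -13*2 = -26)
(-17*G)*f = -17*(-6)*(-26) = 102*(-26) = -2652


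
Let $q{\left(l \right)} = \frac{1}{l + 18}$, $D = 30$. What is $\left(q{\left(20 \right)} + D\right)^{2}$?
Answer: $\frac{1301881}{1444} \approx 901.58$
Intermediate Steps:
$q{\left(l \right)} = \frac{1}{18 + l}$
$\left(q{\left(20 \right)} + D\right)^{2} = \left(\frac{1}{18 + 20} + 30\right)^{2} = \left(\frac{1}{38} + 30\right)^{2} = \left(\frac{1141}{38}\right)^{2} = \frac{1301881}{1444}$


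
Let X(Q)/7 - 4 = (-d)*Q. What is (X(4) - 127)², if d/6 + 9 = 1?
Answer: 1550025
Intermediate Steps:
d = -48 (d = -54 + 6*1 = -54 + 6 = -48)
X(Q) = 28 + 336*Q (X(Q) = 28 + 7*((-1*(-48))*Q) = 28 + 7*(48*Q) = 28 + 336*Q)
(X(4) - 127)² = ((28 + 336*4) - 127)² = ((28 + 1344) - 127)² = (1372 - 127)² = 1245² = 1550025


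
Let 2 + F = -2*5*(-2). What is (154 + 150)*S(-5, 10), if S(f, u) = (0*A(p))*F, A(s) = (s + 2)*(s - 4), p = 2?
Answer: 0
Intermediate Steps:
A(s) = (-4 + s)*(2 + s) (A(s) = (2 + s)*(-4 + s) = (-4 + s)*(2 + s))
F = 18 (F = -2 - 2*5*(-2) = -2 - 10*(-2) = -2 + 20 = 18)
S(f, u) = 0 (S(f, u) = (0*(-8 + 2² - 2*2))*18 = (0*(-8 + 4 - 4))*18 = (0*(-8))*18 = 0*18 = 0)
(154 + 150)*S(-5, 10) = (154 + 150)*0 = 304*0 = 0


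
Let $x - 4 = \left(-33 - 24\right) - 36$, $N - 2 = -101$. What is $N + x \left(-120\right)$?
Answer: $10581$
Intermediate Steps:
$N = -99$ ($N = 2 - 101 = -99$)
$x = -89$ ($x = 4 - 93 = -89$)
$N + x \left(-120\right) = -99 - -10680 = -99 + 10680 = 10581$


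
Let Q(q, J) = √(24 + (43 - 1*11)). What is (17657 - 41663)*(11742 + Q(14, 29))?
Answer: -281878452 - 48012*√14 ≈ -2.8206e+8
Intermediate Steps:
Q(q, J) = 2*√14 (Q(q, J) = √(24 + (43 - 11)) = √(24 + 32) = √56 = 2*√14)
(17657 - 41663)*(11742 + Q(14, 29)) = (17657 - 41663)*(11742 + 2*√14) = -24006*(11742 + 2*√14) = -281878452 - 48012*√14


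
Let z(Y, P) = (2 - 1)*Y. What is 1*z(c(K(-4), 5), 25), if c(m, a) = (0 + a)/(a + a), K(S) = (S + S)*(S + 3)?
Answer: 1/2 ≈ 0.50000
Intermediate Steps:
K(S) = 2*S*(3 + S) (K(S) = (2*S)*(3 + S) = 2*S*(3 + S))
c(m, a) = 1/2 (c(m, a) = a/((2*a)) = a*(1/(2*a)) = 1/2)
z(Y, P) = Y (z(Y, P) = 1*Y = Y)
1*z(c(K(-4), 5), 25) = 1*(1/2) = 1/2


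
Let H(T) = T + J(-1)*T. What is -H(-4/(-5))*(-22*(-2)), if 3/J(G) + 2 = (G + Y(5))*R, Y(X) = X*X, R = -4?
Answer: -1672/49 ≈ -34.122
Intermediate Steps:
Y(X) = X**2
J(G) = 3/(-102 - 4*G) (J(G) = 3/(-2 + (G + 5**2)*(-4)) = 3/(-2 + (G + 25)*(-4)) = 3/(-2 + (25 + G)*(-4)) = 3/(-2 + (-100 - 4*G)) = 3/(-102 - 4*G))
H(T) = 95*T/98 (H(T) = T + (-3/(102 + 4*(-1)))*T = T + (-3/(102 - 4))*T = T + (-3/98)*T = T + (-3*1/98)*T = T - 3*T/98 = 95*T/98)
-H(-4/(-5))*(-22*(-2)) = -95*(-4/(-5))/98*(-22*(-2)) = -95*(-4*(-1/5))/98*44 = -(95/98)*(4/5)*44 = -38*44/49 = -1*1672/49 = -1672/49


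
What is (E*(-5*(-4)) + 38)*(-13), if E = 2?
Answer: -1014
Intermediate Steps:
(E*(-5*(-4)) + 38)*(-13) = (2*(-5*(-4)) + 38)*(-13) = (2*20 + 38)*(-13) = (40 + 38)*(-13) = 78*(-13) = -1014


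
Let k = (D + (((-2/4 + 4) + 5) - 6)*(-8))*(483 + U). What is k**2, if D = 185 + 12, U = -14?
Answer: 6891158169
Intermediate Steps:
D = 197
k = 83013 (k = (197 + (((-2/4 + 4) + 5) - 6)*(-8))*(483 - 14) = (197 + (((-2*1/4 + 4) + 5) - 6)*(-8))*469 = (197 + (((-1/2 + 4) + 5) - 6)*(-8))*469 = (197 + ((7/2 + 5) - 6)*(-8))*469 = (197 + (17/2 - 6)*(-8))*469 = (197 + (5/2)*(-8))*469 = (197 - 20)*469 = 177*469 = 83013)
k**2 = 83013**2 = 6891158169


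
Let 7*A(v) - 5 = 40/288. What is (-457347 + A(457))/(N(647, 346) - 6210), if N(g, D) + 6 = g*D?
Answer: -115251259/54846792 ≈ -2.1013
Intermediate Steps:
N(g, D) = -6 + D*g (N(g, D) = -6 + g*D = -6 + D*g)
A(v) = 185/252 (A(v) = 5/7 + (40/288)/7 = 5/7 + (40*(1/288))/7 = 5/7 + (1/7)*(5/36) = 5/7 + 5/252 = 185/252)
(-457347 + A(457))/(N(647, 346) - 6210) = (-457347 + 185/252)/((-6 + 346*647) - 6210) = -115251259/(252*((-6 + 223862) - 6210)) = -115251259/(252*(223856 - 6210)) = -115251259/252/217646 = -115251259/252*1/217646 = -115251259/54846792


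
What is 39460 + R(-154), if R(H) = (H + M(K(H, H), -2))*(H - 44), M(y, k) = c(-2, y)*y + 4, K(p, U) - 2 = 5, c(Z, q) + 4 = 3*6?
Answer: 49756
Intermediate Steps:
c(Z, q) = 14 (c(Z, q) = -4 + 3*6 = -4 + 18 = 14)
K(p, U) = 7 (K(p, U) = 2 + 5 = 7)
M(y, k) = 4 + 14*y (M(y, k) = 14*y + 4 = 4 + 14*y)
R(H) = (-44 + H)*(102 + H) (R(H) = (H + (4 + 14*7))*(H - 44) = (H + (4 + 98))*(-44 + H) = (H + 102)*(-44 + H) = (102 + H)*(-44 + H) = (-44 + H)*(102 + H))
39460 + R(-154) = 39460 + (-4488 + (-154)² + 58*(-154)) = 39460 + (-4488 + 23716 - 8932) = 39460 + 10296 = 49756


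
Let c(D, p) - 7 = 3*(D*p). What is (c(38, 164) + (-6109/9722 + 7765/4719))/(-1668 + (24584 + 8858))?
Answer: 858105103913/1457731321332 ≈ 0.58866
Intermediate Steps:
c(D, p) = 7 + 3*D*p (c(D, p) = 7 + 3*(D*p) = 7 + 3*D*p)
(c(38, 164) + (-6109/9722 + 7765/4719))/(-1668 + (24584 + 8858)) = ((7 + 3*38*164) + (-6109/9722 + 7765/4719))/(-1668 + (24584 + 8858)) = ((7 + 18696) + (-6109*1/9722 + 7765*(1/4719)))/(-1668 + 33442) = (18703 + (-6109/9722 + 7765/4719))/31774 = (18703 + 46662959/45878118)*(1/31774) = (858105103913/45878118)*(1/31774) = 858105103913/1457731321332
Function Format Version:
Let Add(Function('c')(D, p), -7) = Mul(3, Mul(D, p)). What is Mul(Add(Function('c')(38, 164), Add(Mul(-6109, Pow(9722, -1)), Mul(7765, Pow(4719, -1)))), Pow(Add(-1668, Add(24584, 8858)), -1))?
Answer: Rational(858105103913, 1457731321332) ≈ 0.58866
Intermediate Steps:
Function('c')(D, p) = Add(7, Mul(3, D, p)) (Function('c')(D, p) = Add(7, Mul(3, Mul(D, p))) = Add(7, Mul(3, D, p)))
Mul(Add(Function('c')(38, 164), Add(Mul(-6109, Pow(9722, -1)), Mul(7765, Pow(4719, -1)))), Pow(Add(-1668, Add(24584, 8858)), -1)) = Mul(Add(Add(7, Mul(3, 38, 164)), Add(Mul(-6109, Pow(9722, -1)), Mul(7765, Pow(4719, -1)))), Pow(Add(-1668, Add(24584, 8858)), -1)) = Mul(Add(Add(7, 18696), Add(Mul(-6109, Rational(1, 9722)), Mul(7765, Rational(1, 4719)))), Pow(Add(-1668, 33442), -1)) = Mul(Add(18703, Add(Rational(-6109, 9722), Rational(7765, 4719))), Pow(31774, -1)) = Mul(Add(18703, Rational(46662959, 45878118)), Rational(1, 31774)) = Mul(Rational(858105103913, 45878118), Rational(1, 31774)) = Rational(858105103913, 1457731321332)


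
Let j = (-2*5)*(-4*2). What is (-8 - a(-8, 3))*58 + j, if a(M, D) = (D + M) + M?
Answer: 370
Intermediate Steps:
a(M, D) = D + 2*M
j = 80 (j = -10*(-8) = 80)
(-8 - a(-8, 3))*58 + j = (-8 - (3 + 2*(-8)))*58 + 80 = (-8 - (3 - 16))*58 + 80 = (-8 - 1*(-13))*58 + 80 = (-8 + 13)*58 + 80 = 5*58 + 80 = 290 + 80 = 370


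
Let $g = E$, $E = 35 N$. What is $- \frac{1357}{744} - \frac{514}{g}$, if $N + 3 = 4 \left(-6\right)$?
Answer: $- \frac{299983}{234360} \approx -1.28$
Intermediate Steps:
$N = -27$ ($N = -3 + 4 \left(-6\right) = -3 - 24 = -27$)
$E = -945$ ($E = 35 \left(-27\right) = -945$)
$g = -945$
$- \frac{1357}{744} - \frac{514}{g} = - \frac{1357}{744} - \frac{514}{-945} = \left(-1357\right) \frac{1}{744} - - \frac{514}{945} = - \frac{1357}{744} + \frac{514}{945} = - \frac{299983}{234360}$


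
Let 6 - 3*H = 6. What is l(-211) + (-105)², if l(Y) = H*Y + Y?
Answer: 10814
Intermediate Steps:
H = 0 (H = 2 - ⅓*6 = 2 - 2 = 0)
l(Y) = Y (l(Y) = 0*Y + Y = 0 + Y = Y)
l(-211) + (-105)² = -211 + (-105)² = -211 + 11025 = 10814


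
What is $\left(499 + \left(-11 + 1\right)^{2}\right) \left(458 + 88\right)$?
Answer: $327054$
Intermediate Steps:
$\left(499 + \left(-11 + 1\right)^{2}\right) \left(458 + 88\right) = \left(499 + \left(-10\right)^{2}\right) 546 = \left(499 + 100\right) 546 = 599 \cdot 546 = 327054$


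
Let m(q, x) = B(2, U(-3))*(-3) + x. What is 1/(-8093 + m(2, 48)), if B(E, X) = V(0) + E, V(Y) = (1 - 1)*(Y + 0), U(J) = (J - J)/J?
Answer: -1/8051 ≈ -0.00012421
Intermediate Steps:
U(J) = 0 (U(J) = 0/J = 0)
V(Y) = 0 (V(Y) = 0*Y = 0)
B(E, X) = E (B(E, X) = 0 + E = E)
m(q, x) = -6 + x (m(q, x) = 2*(-3) + x = -6 + x)
1/(-8093 + m(2, 48)) = 1/(-8093 + (-6 + 48)) = 1/(-8093 + 42) = 1/(-8051) = -1/8051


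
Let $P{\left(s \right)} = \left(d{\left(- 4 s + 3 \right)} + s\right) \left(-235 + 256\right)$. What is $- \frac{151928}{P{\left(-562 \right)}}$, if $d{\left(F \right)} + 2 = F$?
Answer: $- \frac{21704}{5061} \approx -4.2885$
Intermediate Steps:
$d{\left(F \right)} = -2 + F$
$P{\left(s \right)} = 21 - 63 s$ ($P{\left(s \right)} = \left(\left(-2 - \left(-3 + 4 s\right)\right) + s\right) \left(-235 + 256\right) = \left(\left(-2 - \left(-3 + 4 s\right)\right) + s\right) 21 = \left(\left(1 - 4 s\right) + s\right) 21 = \left(1 - 3 s\right) 21 = 21 - 63 s$)
$- \frac{151928}{P{\left(-562 \right)}} = - \frac{151928}{21 - -35406} = - \frac{151928}{21 + 35406} = - \frac{151928}{35427} = \left(-151928\right) \frac{1}{35427} = - \frac{21704}{5061}$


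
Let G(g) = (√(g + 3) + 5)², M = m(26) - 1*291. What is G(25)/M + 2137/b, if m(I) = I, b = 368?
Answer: 10317/1840 - 4*√7/53 ≈ 5.4074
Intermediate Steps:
M = -265 (M = 26 - 1*291 = 26 - 291 = -265)
G(g) = (5 + √(3 + g))² (G(g) = (√(3 + g) + 5)² = (5 + √(3 + g))²)
G(25)/M + 2137/b = (5 + √(3 + 25))²/(-265) + 2137/368 = (5 + √28)²*(-1/265) + 2137*(1/368) = (5 + 2*√7)²*(-1/265) + 2137/368 = -(5 + 2*√7)²/265 + 2137/368 = 2137/368 - (5 + 2*√7)²/265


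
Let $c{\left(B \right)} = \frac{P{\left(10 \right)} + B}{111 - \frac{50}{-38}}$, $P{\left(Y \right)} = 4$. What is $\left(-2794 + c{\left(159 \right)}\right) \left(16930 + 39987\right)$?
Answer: $- \frac{339185421183}{2134} \approx -1.5894 \cdot 10^{8}$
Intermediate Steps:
$c{\left(B \right)} = \frac{38}{1067} + \frac{19 B}{2134}$ ($c{\left(B \right)} = \frac{4 + B}{111 - \frac{50}{-38}} = \frac{4 + B}{111 - - \frac{25}{19}} = \frac{4 + B}{111 + \frac{25}{19}} = \frac{4 + B}{\frac{2134}{19}} = \left(4 + B\right) \frac{19}{2134} = \frac{38}{1067} + \frac{19 B}{2134}$)
$\left(-2794 + c{\left(159 \right)}\right) \left(16930 + 39987\right) = \left(-2794 + \left(\frac{38}{1067} + \frac{19}{2134} \cdot 159\right)\right) \left(16930 + 39987\right) = \left(-2794 + \left(\frac{38}{1067} + \frac{3021}{2134}\right)\right) 56917 = \left(-2794 + \frac{3097}{2134}\right) 56917 = \left(- \frac{5959299}{2134}\right) 56917 = - \frac{339185421183}{2134}$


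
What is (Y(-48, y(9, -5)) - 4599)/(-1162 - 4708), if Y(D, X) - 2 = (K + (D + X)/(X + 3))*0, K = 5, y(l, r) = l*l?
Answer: 4597/5870 ≈ 0.78313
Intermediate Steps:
y(l, r) = l²
Y(D, X) = 2 (Y(D, X) = 2 + (5 + (D + X)/(X + 3))*0 = 2 + (5 + (D + X)/(3 + X))*0 = 2 + 0 = 2)
(Y(-48, y(9, -5)) - 4599)/(-1162 - 4708) = (2 - 4599)/(-1162 - 4708) = -4597/(-5870) = -4597*(-1/5870) = 4597/5870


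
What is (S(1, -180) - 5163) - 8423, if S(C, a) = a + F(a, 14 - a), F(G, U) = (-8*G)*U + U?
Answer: 265788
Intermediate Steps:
F(G, U) = U - 8*G*U (F(G, U) = -8*G*U + U = U - 8*G*U)
S(C, a) = a + (1 - 8*a)*(14 - a) (S(C, a) = a + (14 - a)*(1 - 8*a) = a + (1 - 8*a)*(14 - a))
(S(1, -180) - 5163) - 8423 = ((-180 + (-1 + 8*(-180))*(-14 - 180)) - 5163) - 8423 = ((-180 + (-1 - 1440)*(-194)) - 5163) - 8423 = ((-180 - 1441*(-194)) - 5163) - 8423 = ((-180 + 279554) - 5163) - 8423 = (279374 - 5163) - 8423 = 274211 - 8423 = 265788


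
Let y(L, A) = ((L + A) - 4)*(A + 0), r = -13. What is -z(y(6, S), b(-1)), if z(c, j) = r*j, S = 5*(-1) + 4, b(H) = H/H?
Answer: 13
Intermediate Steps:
b(H) = 1
S = -1 (S = -5 + 4 = -1)
y(L, A) = A*(-4 + A + L) (y(L, A) = ((A + L) - 4)*A = (-4 + A + L)*A = A*(-4 + A + L))
z(c, j) = -13*j
-z(y(6, S), b(-1)) = -(-13) = -1*(-13) = 13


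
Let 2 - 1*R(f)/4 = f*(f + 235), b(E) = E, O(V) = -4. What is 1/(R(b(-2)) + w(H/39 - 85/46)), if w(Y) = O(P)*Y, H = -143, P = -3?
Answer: 69/130690 ≈ 0.00052797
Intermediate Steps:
R(f) = 8 - 4*f*(235 + f) (R(f) = 8 - 4*f*(f + 235) = 8 - 4*f*(235 + f))
w(Y) = -4*Y
1/(R(b(-2)) + w(H/39 - 85/46)) = 1/((8 - 940*(-2) - 4*(-2)**2) - 4*(-143/39 - 85/46)) = 1/((8 + 1880 - 4*4) - 4*(-143*1/39 - 85*1/46)) = 1/((8 + 1880 - 16) - 4*(-11/3 - 85/46)) = 1/(1872 - 4*(-761/138)) = 1/(1872 + 1522/69) = 1/(130690/69) = 69/130690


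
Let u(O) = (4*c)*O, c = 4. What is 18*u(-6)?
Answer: -1728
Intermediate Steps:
u(O) = 16*O (u(O) = (4*4)*O = 16*O)
18*u(-6) = 18*(16*(-6)) = 18*(-96) = -1728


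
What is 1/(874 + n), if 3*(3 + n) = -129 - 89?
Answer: 3/2395 ≈ 0.0012526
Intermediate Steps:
n = -227/3 (n = -3 + (-129 - 89)/3 = -3 + (1/3)*(-218) = -3 - 218/3 = -227/3 ≈ -75.667)
1/(874 + n) = 1/(874 - 227/3) = 1/(2395/3) = 3/2395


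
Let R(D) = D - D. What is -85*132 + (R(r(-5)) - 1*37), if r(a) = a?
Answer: -11257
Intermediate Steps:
R(D) = 0
-85*132 + (R(r(-5)) - 1*37) = -85*132 + (0 - 1*37) = -11220 + (0 - 37) = -11220 - 37 = -11257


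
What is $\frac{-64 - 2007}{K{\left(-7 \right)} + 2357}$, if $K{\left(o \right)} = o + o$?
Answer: $- \frac{2071}{2343} \approx -0.88391$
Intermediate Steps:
$K{\left(o \right)} = 2 o$
$\frac{-64 - 2007}{K{\left(-7 \right)} + 2357} = \frac{-64 - 2007}{2 \left(-7\right) + 2357} = - \frac{2071}{-14 + 2357} = - \frac{2071}{2343}$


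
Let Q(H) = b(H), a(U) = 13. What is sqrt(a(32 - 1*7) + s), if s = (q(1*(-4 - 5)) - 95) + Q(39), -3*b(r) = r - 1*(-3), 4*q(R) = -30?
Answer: 3*I*sqrt(46)/2 ≈ 10.173*I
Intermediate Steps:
q(R) = -15/2 (q(R) = (1/4)*(-30) = -15/2)
b(r) = -1 - r/3 (b(r) = -(r - 1*(-3))/3 = -(r + 3)/3 = -(3 + r)/3 = -1 - r/3)
Q(H) = -1 - H/3
s = -233/2 (s = (-15/2 - 95) + (-1 - 1/3*39) = -205/2 + (-1 - 13) = -205/2 - 14 = -233/2 ≈ -116.50)
sqrt(a(32 - 1*7) + s) = sqrt(13 - 233/2) = sqrt(-207/2) = 3*I*sqrt(46)/2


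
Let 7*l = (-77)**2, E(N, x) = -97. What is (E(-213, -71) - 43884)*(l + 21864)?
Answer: -998852491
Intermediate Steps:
l = 847 (l = (1/7)*(-77)**2 = (1/7)*5929 = 847)
(E(-213, -71) - 43884)*(l + 21864) = (-97 - 43884)*(847 + 21864) = -43981*22711 = -998852491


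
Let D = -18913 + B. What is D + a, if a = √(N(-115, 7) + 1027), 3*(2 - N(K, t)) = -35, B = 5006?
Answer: -13907 + √9366/3 ≈ -13875.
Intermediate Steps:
N(K, t) = 41/3 (N(K, t) = 2 - ⅓*(-35) = 2 + 35/3 = 41/3)
D = -13907 (D = -18913 + 5006 = -13907)
a = √9366/3 (a = √(41/3 + 1027) = √(3122/3) = √9366/3 ≈ 32.259)
D + a = -13907 + √9366/3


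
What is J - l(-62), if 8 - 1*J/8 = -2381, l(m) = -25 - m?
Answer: 19075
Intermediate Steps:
J = 19112 (J = 64 - 8*(-2381) = 64 + 19048 = 19112)
J - l(-62) = 19112 - (-25 - 1*(-62)) = 19112 - (-25 + 62) = 19112 - 1*37 = 19112 - 37 = 19075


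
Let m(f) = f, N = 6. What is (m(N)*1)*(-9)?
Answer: -54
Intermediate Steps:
(m(N)*1)*(-9) = (6*1)*(-9) = 6*(-9) = -54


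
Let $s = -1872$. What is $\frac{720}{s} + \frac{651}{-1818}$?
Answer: $- \frac{5851}{7878} \approx -0.7427$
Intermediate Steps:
$\frac{720}{s} + \frac{651}{-1818} = \frac{720}{-1872} + \frac{651}{-1818} = 720 \left(- \frac{1}{1872}\right) + 651 \left(- \frac{1}{1818}\right) = - \frac{5}{13} - \frac{217}{606} = - \frac{5851}{7878}$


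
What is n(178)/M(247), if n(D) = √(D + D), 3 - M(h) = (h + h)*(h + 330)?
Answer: -2*√89/285035 ≈ -6.6195e-5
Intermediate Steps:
M(h) = 3 - 2*h*(330 + h) (M(h) = 3 - (h + h)*(h + 330) = 3 - 2*h*(330 + h))
n(D) = √2*√D (n(D) = √(2*D) = √2*√D)
n(178)/M(247) = (√2*√178)/(3 - 660*247 - 2*247²) = (2*√89)/(3 - 163020 - 2*61009) = (2*√89)/(3 - 163020 - 122018) = (2*√89)/(-285035) = (2*√89)*(-1/285035) = -2*√89/285035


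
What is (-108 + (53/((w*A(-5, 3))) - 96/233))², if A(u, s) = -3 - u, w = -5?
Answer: 70197972601/5428900 ≈ 12930.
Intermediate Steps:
(-108 + (53/((w*A(-5, 3))) - 96/233))² = (-108 + (53/((-5*(-3 - 1*(-5)))) - 96/233))² = (-108 + (53/((-5*(-3 + 5))) - 96*1/233))² = (-108 + (53/((-5*2)) - 96/233))² = (-108 + (53/(-10) - 96/233))² = (-108 + (53*(-⅒) - 96/233))² = (-108 + (-53/10 - 96/233))² = (-108 - 13309/2330)² = (-264949/2330)² = 70197972601/5428900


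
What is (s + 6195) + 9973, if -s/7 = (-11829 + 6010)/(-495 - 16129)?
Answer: 268736099/16624 ≈ 16166.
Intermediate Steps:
s = -40733/16624 (s = -7*(-11829 + 6010)/(-495 - 16129) = -(-40733)/(-16624) = -(-40733)*(-1)/16624 = -7*5819/16624 = -40733/16624 ≈ -2.4503)
(s + 6195) + 9973 = (-40733/16624 + 6195) + 9973 = 102944947/16624 + 9973 = 268736099/16624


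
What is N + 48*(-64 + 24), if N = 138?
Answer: -1782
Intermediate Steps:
N + 48*(-64 + 24) = 138 + 48*(-64 + 24) = 138 + 48*(-40) = 138 - 1920 = -1782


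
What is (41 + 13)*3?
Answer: 162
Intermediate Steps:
(41 + 13)*3 = 54*3 = 162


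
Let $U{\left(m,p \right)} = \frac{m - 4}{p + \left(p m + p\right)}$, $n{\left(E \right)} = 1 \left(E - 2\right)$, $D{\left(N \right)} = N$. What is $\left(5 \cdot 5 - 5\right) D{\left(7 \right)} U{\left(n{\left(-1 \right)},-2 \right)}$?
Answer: $-490$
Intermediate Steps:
$n{\left(E \right)} = -2 + E$ ($n{\left(E \right)} = 1 \left(-2 + E\right) = -2 + E$)
$U{\left(m,p \right)} = \frac{-4 + m}{2 p + m p}$ ($U{\left(m,p \right)} = \frac{-4 + m}{p + \left(m p + p\right)} = \frac{-4 + m}{p + \left(p + m p\right)} = \frac{-4 + m}{2 p + m p}$)
$\left(5 \cdot 5 - 5\right) D{\left(7 \right)} U{\left(n{\left(-1 \right)},-2 \right)} = \left(5 \cdot 5 - 5\right) 7 \frac{-4 - 3}{\left(-2\right) \left(2 - 3\right)} = \left(25 - 5\right) 7 \left(- \frac{-4 - 3}{2 \left(2 - 3\right)}\right) = 20 \cdot 7 \left(\left(- \frac{1}{2}\right) \frac{1}{-1} \left(-7\right)\right) = 140 \left(\left(- \frac{1}{2}\right) \left(-1\right) \left(-7\right)\right) = 140 \left(- \frac{7}{2}\right) = -490$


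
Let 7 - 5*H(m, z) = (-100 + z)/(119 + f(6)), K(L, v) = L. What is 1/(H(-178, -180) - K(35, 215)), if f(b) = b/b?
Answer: -15/497 ≈ -0.030181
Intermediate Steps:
f(b) = 1
H(m, z) = 47/30 - z/600 (H(m, z) = 7/5 - (-100 + z)/(5*(119 + 1)) = 7/5 - (-100 + z)/(5*120) = 7/5 - (-⅚ + z/120)/5 = 7/5 + (⅙ - z/600) = 47/30 - z/600)
1/(H(-178, -180) - K(35, 215)) = 1/((47/30 - 1/600*(-180)) - 1*35) = 1/((47/30 + 3/10) - 35) = 1/(28/15 - 35) = 1/(-497/15) = -15/497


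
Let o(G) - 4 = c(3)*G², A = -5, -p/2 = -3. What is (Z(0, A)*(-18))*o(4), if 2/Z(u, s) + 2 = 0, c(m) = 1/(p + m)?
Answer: 104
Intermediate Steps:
p = 6 (p = -2*(-3) = 6)
c(m) = 1/(6 + m)
Z(u, s) = -1 (Z(u, s) = 2/(-2 + 0) = 2/(-2) = 2*(-½) = -1)
o(G) = 4 + G²/9 (o(G) = 4 + G²/(6 + 3) = 4 + G²/9)
(Z(0, A)*(-18))*o(4) = (-1*(-18))*(4 + (⅑)*4²) = 18*(4 + (⅑)*16) = 18*(4 + 16/9) = 18*(52/9) = 104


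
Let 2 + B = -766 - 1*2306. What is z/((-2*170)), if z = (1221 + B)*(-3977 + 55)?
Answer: -213749/10 ≈ -21375.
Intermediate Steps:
B = -3074 (B = -2 + (-766 - 1*2306) = -2 + (-766 - 2306) = -2 - 3072 = -3074)
z = 7267466 (z = (1221 - 3074)*(-3977 + 55) = -1853*(-3922) = 7267466)
z/((-2*170)) = 7267466/((-2*170)) = 7267466/(-340) = 7267466*(-1/340) = -213749/10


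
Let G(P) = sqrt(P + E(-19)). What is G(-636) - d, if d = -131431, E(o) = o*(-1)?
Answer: 131431 + I*sqrt(617) ≈ 1.3143e+5 + 24.839*I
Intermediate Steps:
E(o) = -o
G(P) = sqrt(19 + P) (G(P) = sqrt(P - 1*(-19)) = sqrt(P + 19) = sqrt(19 + P))
G(-636) - d = sqrt(19 - 636) - 1*(-131431) = sqrt(-617) + 131431 = I*sqrt(617) + 131431 = 131431 + I*sqrt(617)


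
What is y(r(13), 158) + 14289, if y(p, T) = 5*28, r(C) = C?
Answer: 14429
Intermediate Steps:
y(p, T) = 140
y(r(13), 158) + 14289 = 140 + 14289 = 14429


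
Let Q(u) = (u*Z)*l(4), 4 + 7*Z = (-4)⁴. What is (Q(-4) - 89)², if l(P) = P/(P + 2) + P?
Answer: 579121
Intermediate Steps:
l(P) = P + P/(2 + P) (l(P) = P/(2 + P) + P = P + P/(2 + P))
Z = 36 (Z = -4/7 + (⅐)*(-4)⁴ = -4/7 + (⅐)*256 = -4/7 + 256/7 = 36)
Q(u) = 168*u (Q(u) = (u*36)*(4*(3 + 4)/(2 + 4)) = (36*u)*(4*7/6) = (36*u)*(4*(⅙)*7) = (36*u)*(14/3) = 168*u)
(Q(-4) - 89)² = (168*(-4) - 89)² = (-672 - 89)² = (-761)² = 579121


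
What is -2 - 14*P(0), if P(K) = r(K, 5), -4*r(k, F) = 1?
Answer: 3/2 ≈ 1.5000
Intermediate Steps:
r(k, F) = -¼ (r(k, F) = -¼*1 = -¼)
P(K) = -¼
-2 - 14*P(0) = -2 - 14*(-¼) = -2 + 7/2 = 3/2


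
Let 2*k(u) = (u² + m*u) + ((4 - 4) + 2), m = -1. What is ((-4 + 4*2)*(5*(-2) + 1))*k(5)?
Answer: -396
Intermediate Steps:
k(u) = 1 + u²/2 - u/2 (k(u) = ((u² - u) + ((4 - 4) + 2))/2 = ((u² - u) + (0 + 2))/2 = ((u² - u) + 2)/2 = (2 + u² - u)/2 = 1 + u²/2 - u/2)
((-4 + 4*2)*(5*(-2) + 1))*k(5) = ((-4 + 4*2)*(5*(-2) + 1))*(1 + (½)*5² - ½*5) = ((-4 + 8)*(-10 + 1))*(1 + (½)*25 - 5/2) = (4*(-9))*(1 + 25/2 - 5/2) = -36*11 = -396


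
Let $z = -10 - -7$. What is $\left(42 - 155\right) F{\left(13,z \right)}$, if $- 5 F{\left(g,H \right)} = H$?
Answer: $- \frac{339}{5} \approx -67.8$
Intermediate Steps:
$z = -3$ ($z = -10 + 7 = -3$)
$F{\left(g,H \right)} = - \frac{H}{5}$
$\left(42 - 155\right) F{\left(13,z \right)} = \left(42 - 155\right) \left(\left(- \frac{1}{5}\right) \left(-3\right)\right) = \left(-113\right) \frac{3}{5} = - \frac{339}{5}$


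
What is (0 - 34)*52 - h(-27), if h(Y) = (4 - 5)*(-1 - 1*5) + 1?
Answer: -1775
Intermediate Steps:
h(Y) = 7 (h(Y) = -(-1 - 5) + 1 = -1*(-6) + 1 = 6 + 1 = 7)
(0 - 34)*52 - h(-27) = (0 - 34)*52 - 1*7 = -34*52 - 7 = -1768 - 7 = -1775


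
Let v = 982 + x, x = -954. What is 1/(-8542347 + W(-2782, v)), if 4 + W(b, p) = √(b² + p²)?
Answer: -8542351/72971752866893 - 2*√1935077/72971752866893 ≈ -1.1710e-7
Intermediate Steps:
v = 28 (v = 982 - 954 = 28)
W(b, p) = -4 + √(b² + p²)
1/(-8542347 + W(-2782, v)) = 1/(-8542347 + (-4 + √((-2782)² + 28²))) = 1/(-8542347 + (-4 + √(7739524 + 784))) = 1/(-8542347 + (-4 + √7740308)) = 1/(-8542347 + (-4 + 2*√1935077)) = 1/(-8542351 + 2*√1935077)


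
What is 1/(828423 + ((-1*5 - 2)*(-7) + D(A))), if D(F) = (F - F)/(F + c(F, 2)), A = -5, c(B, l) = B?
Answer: 1/828472 ≈ 1.2070e-6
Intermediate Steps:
D(F) = 0 (D(F) = (F - F)/(F + F) = 0/((2*F)) = 0*(1/(2*F)) = 0)
1/(828423 + ((-1*5 - 2)*(-7) + D(A))) = 1/(828423 + ((-1*5 - 2)*(-7) + 0)) = 1/(828423 + ((-5 - 2)*(-7) + 0)) = 1/(828423 + (-7*(-7) + 0)) = 1/(828423 + (49 + 0)) = 1/(828423 + 49) = 1/828472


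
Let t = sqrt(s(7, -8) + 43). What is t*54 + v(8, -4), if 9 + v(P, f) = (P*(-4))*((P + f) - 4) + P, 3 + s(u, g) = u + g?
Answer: -1 + 54*sqrt(39) ≈ 336.23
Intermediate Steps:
s(u, g) = -3 + g + u (s(u, g) = -3 + (u + g) = -3 + (g + u) = -3 + g + u)
t = sqrt(39) (t = sqrt((-3 - 8 + 7) + 43) = sqrt(-4 + 43) = sqrt(39) ≈ 6.2450)
v(P, f) = -9 + P - 4*P*(-4 + P + f) (v(P, f) = -9 + ((P*(-4))*((P + f) - 4) + P) = -9 + ((-4*P)*(-4 + P + f) + P) = -9 + (-4*P*(-4 + P + f) + P) = -9 + (P - 4*P*(-4 + P + f)) = -9 + P - 4*P*(-4 + P + f))
t*54 + v(8, -4) = sqrt(39)*54 + (-9 - 4*8**2 + 17*8 - 4*8*(-4)) = 54*sqrt(39) + (-9 - 4*64 + 136 + 128) = 54*sqrt(39) + (-9 - 256 + 136 + 128) = 54*sqrt(39) - 1 = -1 + 54*sqrt(39)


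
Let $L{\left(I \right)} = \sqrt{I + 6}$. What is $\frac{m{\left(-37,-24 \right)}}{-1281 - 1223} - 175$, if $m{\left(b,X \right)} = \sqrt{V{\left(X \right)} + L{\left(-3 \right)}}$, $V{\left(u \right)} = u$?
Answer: $-175 - \frac{i \sqrt{24 - \sqrt{3}}}{2504} \approx -175.0 - 0.0018845 i$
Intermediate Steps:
$L{\left(I \right)} = \sqrt{6 + I}$
$m{\left(b,X \right)} = \sqrt{X + \sqrt{3}}$ ($m{\left(b,X \right)} = \sqrt{X + \sqrt{6 - 3}} = \sqrt{X + \sqrt{3}}$)
$\frac{m{\left(-37,-24 \right)}}{-1281 - 1223} - 175 = \frac{\sqrt{-24 + \sqrt{3}}}{-1281 - 1223} - 175 = \frac{\sqrt{-24 + \sqrt{3}}}{-2504} - 175 = - \frac{\sqrt{-24 + \sqrt{3}}}{2504} - 175 = -175 - \frac{\sqrt{-24 + \sqrt{3}}}{2504}$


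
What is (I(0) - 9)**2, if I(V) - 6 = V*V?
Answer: 9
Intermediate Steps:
I(V) = 6 + V**2 (I(V) = 6 + V*V = 6 + V**2)
(I(0) - 9)**2 = ((6 + 0**2) - 9)**2 = ((6 + 0) - 9)**2 = (6 - 9)**2 = (-3)**2 = 9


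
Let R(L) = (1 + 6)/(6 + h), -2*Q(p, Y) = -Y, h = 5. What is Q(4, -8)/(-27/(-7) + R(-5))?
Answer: -154/173 ≈ -0.89017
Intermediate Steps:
Q(p, Y) = Y/2 (Q(p, Y) = -(-1)*Y/2 = Y/2)
R(L) = 7/11 (R(L) = (1 + 6)/(6 + 5) = 7/11)
Q(4, -8)/(-27/(-7) + R(-5)) = ((1/2)*(-8))/(-27/(-7) + 7/11) = -4/(-27*(-1/7) + 7/11) = -4/(27/7 + 7/11) = -4/(346/77) = (77/346)*(-4) = -154/173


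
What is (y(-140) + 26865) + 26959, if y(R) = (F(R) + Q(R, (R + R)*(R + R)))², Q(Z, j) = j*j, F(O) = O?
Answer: 37780198112563273424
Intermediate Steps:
Q(Z, j) = j²
y(R) = (R + 16*R⁴)² (y(R) = (R + ((R + R)*(R + R))²)² = (R + ((2*R)*(2*R))²)² = (R + (4*R²)²)² = (R + 16*R⁴)²)
(y(-140) + 26865) + 26959 = ((-140)²*(1 + 16*(-140)³)² + 26865) + 26959 = (19600*(1 + 16*(-2744000))² + 26865) + 26959 = (19600*(1 - 43904000)² + 26865) + 26959 = (19600*(-43903999)² + 26865) + 26959 = (19600*1927561128192001 + 26865) + 26959 = (37780198112563219600 + 26865) + 26959 = 37780198112563246465 + 26959 = 37780198112563273424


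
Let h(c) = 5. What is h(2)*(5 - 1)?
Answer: 20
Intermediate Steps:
h(2)*(5 - 1) = 5*(5 - 1) = 5*4 = 20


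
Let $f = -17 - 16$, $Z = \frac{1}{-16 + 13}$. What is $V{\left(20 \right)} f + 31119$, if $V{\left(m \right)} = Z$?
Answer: $31130$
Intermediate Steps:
$Z = - \frac{1}{3}$ ($Z = \frac{1}{-3} = - \frac{1}{3} \approx -0.33333$)
$f = -33$ ($f = -17 - 16 = -33$)
$V{\left(m \right)} = - \frac{1}{3}$
$V{\left(20 \right)} f + 31119 = \left(- \frac{1}{3}\right) \left(-33\right) + 31119 = 11 + 31119 = 31130$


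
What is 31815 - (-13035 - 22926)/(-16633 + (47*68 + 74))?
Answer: 425107884/13363 ≈ 31812.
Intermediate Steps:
31815 - (-13035 - 22926)/(-16633 + (47*68 + 74)) = 31815 - (-35961)/(-16633 + (3196 + 74)) = 31815 - (-35961)/(-16633 + 3270) = 31815 - (-35961)/(-13363) = 31815 - (-35961)*(-1)/13363 = 31815 - 1*35961/13363 = 31815 - 35961/13363 = 425107884/13363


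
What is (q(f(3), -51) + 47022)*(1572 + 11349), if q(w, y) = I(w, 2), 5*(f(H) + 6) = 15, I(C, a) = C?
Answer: 607532499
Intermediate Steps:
f(H) = -3 (f(H) = -6 + (⅕)*15 = -6 + 3 = -3)
q(w, y) = w
(q(f(3), -51) + 47022)*(1572 + 11349) = (-3 + 47022)*(1572 + 11349) = 47019*12921 = 607532499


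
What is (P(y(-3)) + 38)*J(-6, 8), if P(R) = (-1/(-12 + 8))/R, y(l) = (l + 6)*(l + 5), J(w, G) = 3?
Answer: 913/8 ≈ 114.13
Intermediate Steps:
y(l) = (5 + l)*(6 + l) (y(l) = (6 + l)*(5 + l) = (5 + l)*(6 + l))
P(R) = 1/(4*R) (P(R) = (-1/(-4))/R = (-1*(-1/4))/R = 1/(4*R))
(P(y(-3)) + 38)*J(-6, 8) = (1/(4*(30 + (-3)**2 + 11*(-3))) + 38)*3 = (1/(4*(30 + 9 - 33)) + 38)*3 = ((1/4)/6 + 38)*3 = ((1/4)*(1/6) + 38)*3 = (1/24 + 38)*3 = (913/24)*3 = 913/8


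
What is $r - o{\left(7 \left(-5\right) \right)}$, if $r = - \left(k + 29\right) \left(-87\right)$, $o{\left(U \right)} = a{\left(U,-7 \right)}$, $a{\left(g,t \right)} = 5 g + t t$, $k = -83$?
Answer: $-4572$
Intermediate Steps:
$a{\left(g,t \right)} = t^{2} + 5 g$ ($a{\left(g,t \right)} = 5 g + t^{2} = t^{2} + 5 g$)
$o{\left(U \right)} = 49 + 5 U$ ($o{\left(U \right)} = \left(-7\right)^{2} + 5 U = 49 + 5 U$)
$r = -4698$ ($r = - \left(-83 + 29\right) \left(-87\right) = - \left(-54\right) \left(-87\right) = \left(-1\right) 4698 = -4698$)
$r - o{\left(7 \left(-5\right) \right)} = -4698 - \left(49 + 5 \cdot 7 \left(-5\right)\right) = -4698 - \left(49 + 5 \left(-35\right)\right) = -4698 - \left(49 - 175\right) = -4698 - -126 = -4698 + 126 = -4572$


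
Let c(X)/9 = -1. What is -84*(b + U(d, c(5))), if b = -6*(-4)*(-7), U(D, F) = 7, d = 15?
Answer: 13524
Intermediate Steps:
c(X) = -9 (c(X) = 9*(-1) = -9)
b = -168 (b = 24*(-7) = -168)
-84*(b + U(d, c(5))) = -84*(-168 + 7) = -84*(-161) = 13524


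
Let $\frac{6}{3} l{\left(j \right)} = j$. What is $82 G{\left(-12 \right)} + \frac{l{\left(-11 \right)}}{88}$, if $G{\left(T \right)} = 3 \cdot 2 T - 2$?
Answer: $- \frac{97089}{16} \approx -6068.1$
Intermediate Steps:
$l{\left(j \right)} = \frac{j}{2}$
$G{\left(T \right)} = -2 + 6 T$ ($G{\left(T \right)} = 6 T - 2 = -2 + 6 T$)
$82 G{\left(-12 \right)} + \frac{l{\left(-11 \right)}}{88} = 82 \left(-2 + 6 \left(-12\right)\right) + \frac{\frac{1}{2} \left(-11\right)}{88} = 82 \left(-2 - 72\right) - \frac{1}{16} = 82 \left(-74\right) - \frac{1}{16} = -6068 - \frac{1}{16} = - \frac{97089}{16}$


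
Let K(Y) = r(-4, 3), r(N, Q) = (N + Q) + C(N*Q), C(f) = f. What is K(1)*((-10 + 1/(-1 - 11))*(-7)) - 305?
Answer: -14671/12 ≈ -1222.6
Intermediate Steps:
r(N, Q) = N + Q + N*Q (r(N, Q) = (N + Q) + N*Q = N + Q + N*Q)
K(Y) = -13 (K(Y) = -4 + 3 - 4*3 = -4 + 3 - 12 = -13)
K(1)*((-10 + 1/(-1 - 11))*(-7)) - 305 = -13*(-10 + 1/(-1 - 11))*(-7) - 305 = -13*(-10 + 1/(-12))*(-7) - 305 = -13*(-10 - 1/12)*(-7) - 305 = -(-1573)*(-7)/12 - 305 = -13*847/12 - 305 = -11011/12 - 305 = -14671/12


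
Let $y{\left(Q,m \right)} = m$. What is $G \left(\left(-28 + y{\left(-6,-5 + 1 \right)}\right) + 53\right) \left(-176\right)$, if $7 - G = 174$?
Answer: $617232$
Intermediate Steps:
$G = -167$ ($G = 7 - 174 = -167$)
$G \left(\left(-28 + y{\left(-6,-5 + 1 \right)}\right) + 53\right) \left(-176\right) = - 167 \left(\left(-28 + \left(-5 + 1\right)\right) + 53\right) \left(-176\right) = - 167 \left(\left(-28 - 4\right) + 53\right) \left(-176\right) = - 167 \left(-32 + 53\right) \left(-176\right) = \left(-167\right) 21 \left(-176\right) = \left(-3507\right) \left(-176\right) = 617232$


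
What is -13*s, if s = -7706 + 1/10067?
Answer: 1008491913/10067 ≈ 1.0018e+5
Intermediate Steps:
s = -77576301/10067 (s = -7706 + 1/10067 = -77576301/10067 ≈ -7706.0)
-13*s = -13*(-77576301/10067) = 1008491913/10067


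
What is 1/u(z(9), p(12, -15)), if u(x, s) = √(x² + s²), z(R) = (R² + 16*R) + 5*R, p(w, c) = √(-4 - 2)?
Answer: √72894/72894 ≈ 0.0037039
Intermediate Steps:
p(w, c) = I*√6 (p(w, c) = √(-6) = I*√6)
z(R) = R² + 21*R
u(x, s) = √(s² + x²)
1/u(z(9), p(12, -15)) = 1/(√((I*√6)² + (9*(21 + 9))²)) = 1/(√(-6 + (9*30)²)) = 1/(√(-6 + 270²)) = 1/(√(-6 + 72900)) = 1/(√72894) = √72894/72894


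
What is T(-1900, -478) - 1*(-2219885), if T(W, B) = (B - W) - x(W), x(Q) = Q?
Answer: 2223207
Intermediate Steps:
T(W, B) = B - 2*W (T(W, B) = (B - W) - W = B - 2*W)
T(-1900, -478) - 1*(-2219885) = (-478 - 2*(-1900)) - 1*(-2219885) = (-478 + 3800) + 2219885 = 3322 + 2219885 = 2223207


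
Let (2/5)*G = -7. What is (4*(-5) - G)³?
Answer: -125/8 ≈ -15.625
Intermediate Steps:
G = -35/2 (G = (5/2)*(-7) = -35/2 ≈ -17.500)
(4*(-5) - G)³ = (4*(-5) - 1*(-35/2))³ = (-20 + 35/2)³ = (-5/2)³ = -125/8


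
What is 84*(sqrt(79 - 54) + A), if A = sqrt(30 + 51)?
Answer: 1176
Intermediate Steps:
A = 9 (A = sqrt(81) = 9)
84*(sqrt(79 - 54) + A) = 84*(sqrt(79 - 54) + 9) = 84*(sqrt(25) + 9) = 84*(5 + 9) = 84*14 = 1176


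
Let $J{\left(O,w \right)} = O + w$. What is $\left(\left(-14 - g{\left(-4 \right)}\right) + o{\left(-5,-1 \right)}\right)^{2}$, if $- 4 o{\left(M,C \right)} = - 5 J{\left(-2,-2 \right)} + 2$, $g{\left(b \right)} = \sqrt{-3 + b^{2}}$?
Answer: $\frac{1573}{4} + 39 \sqrt{13} \approx 533.87$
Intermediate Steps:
$o{\left(M,C \right)} = - \frac{11}{2}$ ($o{\left(M,C \right)} = - \frac{- 5 \left(-2 - 2\right) + 2}{4} = - \frac{\left(-5\right) \left(-4\right) + 2}{4} = - \frac{20 + 2}{4} = \left(- \frac{1}{4}\right) 22 = - \frac{11}{2}$)
$\left(\left(-14 - g{\left(-4 \right)}\right) + o{\left(-5,-1 \right)}\right)^{2} = \left(\left(-14 - \sqrt{-3 + \left(-4\right)^{2}}\right) - \frac{11}{2}\right)^{2} = \left(\left(-14 - \sqrt{-3 + 16}\right) - \frac{11}{2}\right)^{2} = \left(\left(-14 - \sqrt{13}\right) - \frac{11}{2}\right)^{2} = \left(- \frac{39}{2} - \sqrt{13}\right)^{2}$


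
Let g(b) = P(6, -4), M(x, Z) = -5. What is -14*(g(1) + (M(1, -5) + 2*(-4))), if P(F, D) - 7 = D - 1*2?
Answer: 168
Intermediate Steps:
P(F, D) = 5 + D (P(F, D) = 7 + (D - 1*2) = 7 + (D - 2) = 7 + (-2 + D) = 5 + D)
g(b) = 1 (g(b) = 5 - 4 = 1)
-14*(g(1) + (M(1, -5) + 2*(-4))) = -14*(1 + (-5 + 2*(-4))) = -14*(1 + (-5 - 8)) = -14*(1 - 13) = -14*(-12) = 168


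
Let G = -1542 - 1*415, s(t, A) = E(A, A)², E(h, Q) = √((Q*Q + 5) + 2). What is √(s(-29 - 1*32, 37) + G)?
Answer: I*√581 ≈ 24.104*I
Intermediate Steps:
E(h, Q) = √(7 + Q²) (E(h, Q) = √((Q² + 5) + 2) = √((5 + Q²) + 2) = √(7 + Q²))
s(t, A) = 7 + A² (s(t, A) = (√(7 + A²))² = 7 + A²)
G = -1957 (G = -1542 - 415 = -1957)
√(s(-29 - 1*32, 37) + G) = √((7 + 37²) - 1957) = √((7 + 1369) - 1957) = √(1376 - 1957) = √(-581) = I*√581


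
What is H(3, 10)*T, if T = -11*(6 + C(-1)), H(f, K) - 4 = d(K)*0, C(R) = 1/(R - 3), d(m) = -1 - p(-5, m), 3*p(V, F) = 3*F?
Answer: -253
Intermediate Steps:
p(V, F) = F (p(V, F) = (3*F)/3 = F)
d(m) = -1 - m
C(R) = 1/(-3 + R)
H(f, K) = 4 (H(f, K) = 4 + (-1 - K)*0 = 4 + 0 = 4)
T = -253/4 (T = -11*(6 + 1/(-3 - 1)) = -11*(6 + 1/(-4)) = -11*(6 - 1/4) = -11*23/4 = -253/4 ≈ -63.250)
H(3, 10)*T = 4*(-253/4) = -253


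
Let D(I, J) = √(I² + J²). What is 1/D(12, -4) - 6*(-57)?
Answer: 342 + √10/40 ≈ 342.08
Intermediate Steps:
1/D(12, -4) - 6*(-57) = 1/(√(12² + (-4)²)) - 6*(-57) = 1/(√(144 + 16)) + 342 = 1/(√160) + 342 = 1/(4*√10) + 342 = √10/40 + 342 = 342 + √10/40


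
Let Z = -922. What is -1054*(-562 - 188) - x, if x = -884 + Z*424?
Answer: 1182312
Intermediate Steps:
x = -391812 (x = -884 - 922*424 = -884 - 390928 = -391812)
-1054*(-562 - 188) - x = -1054*(-562 - 188) - 1*(-391812) = -1054*(-750) + 391812 = 790500 + 391812 = 1182312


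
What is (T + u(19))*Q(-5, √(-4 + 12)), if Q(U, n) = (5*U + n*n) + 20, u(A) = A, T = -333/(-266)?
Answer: 16161/266 ≈ 60.756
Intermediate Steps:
T = 333/266 (T = -333*(-1/266) = 333/266 ≈ 1.2519)
Q(U, n) = 20 + n² + 5*U (Q(U, n) = (5*U + n²) + 20 = (n² + 5*U) + 20 = 20 + n² + 5*U)
(T + u(19))*Q(-5, √(-4 + 12)) = (333/266 + 19)*(20 + (√(-4 + 12))² + 5*(-5)) = 5387*(20 + (√8)² - 25)/266 = 5387*(20 + (2*√2)² - 25)/266 = 5387*(20 + 8 - 25)/266 = (5387/266)*3 = 16161/266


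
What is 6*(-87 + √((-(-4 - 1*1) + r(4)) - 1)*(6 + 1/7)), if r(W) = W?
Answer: -522 + 516*√2/7 ≈ -417.75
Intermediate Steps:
6*(-87 + √((-(-4 - 1*1) + r(4)) - 1)*(6 + 1/7)) = 6*(-87 + √((-(-4 - 1*1) + 4) - 1)*(6 + 1/7)) = 6*(-87 + √((-(-4 - 1) + 4) - 1)*(6 + ⅐)) = 6*(-87 + √((-1*(-5) + 4) - 1)*(43/7)) = 6*(-87 + √((5 + 4) - 1)*(43/7)) = 6*(-87 + √(9 - 1)*(43/7)) = 6*(-87 + √8*(43/7)) = 6*(-87 + (2*√2)*(43/7)) = 6*(-87 + 86*√2/7) = -522 + 516*√2/7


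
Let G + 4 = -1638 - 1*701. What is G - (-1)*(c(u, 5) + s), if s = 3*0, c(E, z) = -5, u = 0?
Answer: -2348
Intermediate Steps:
s = 0
G = -2343 (G = -4 + (-1638 - 1*701) = -4 + (-1638 - 701) = -4 - 2339 = -2343)
G - (-1)*(c(u, 5) + s) = -2343 - (-1)*(-5 + 0) = -2343 - (-1)*(-5) = -2343 - 1*5 = -2343 - 5 = -2348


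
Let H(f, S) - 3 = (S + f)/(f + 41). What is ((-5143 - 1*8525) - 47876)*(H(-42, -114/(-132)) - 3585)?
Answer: 2397108028/11 ≈ 2.1792e+8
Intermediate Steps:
H(f, S) = 3 + (S + f)/(41 + f) (H(f, S) = 3 + (S + f)/(f + 41) = 3 + (S + f)/(41 + f))
((-5143 - 1*8525) - 47876)*(H(-42, -114/(-132)) - 3585) = ((-5143 - 1*8525) - 47876)*((123 - 114/(-132) + 4*(-42))/(41 - 42) - 3585) = ((-5143 - 8525) - 47876)*((123 - 114*(-1/132) - 168)/(-1) - 3585) = (-13668 - 47876)*(-(123 + 19/22 - 168) - 3585) = -61544*(-1*(-971/22) - 3585) = -61544*(971/22 - 3585) = -61544*(-77899/22) = 2397108028/11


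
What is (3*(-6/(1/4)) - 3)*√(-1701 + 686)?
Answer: -75*I*√1015 ≈ -2389.4*I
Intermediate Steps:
(3*(-6/(1/4)) - 3)*√(-1701 + 686) = (3*(-6/(1*(¼))) - 3)*√(-1015) = (3*(-6/¼) - 3)*(I*√1015) = (3*(-6*4) - 3)*(I*√1015) = (3*(-24) - 3)*(I*√1015) = (-72 - 3)*(I*√1015) = -75*I*√1015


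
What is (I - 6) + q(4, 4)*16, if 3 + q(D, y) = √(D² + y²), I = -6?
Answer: -60 + 64*√2 ≈ 30.510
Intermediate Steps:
q(D, y) = -3 + √(D² + y²)
(I - 6) + q(4, 4)*16 = (-6 - 6) + (-3 + √(4² + 4²))*16 = -12 + (-3 + √(16 + 16))*16 = -12 + (-3 + √32)*16 = -12 + (-3 + 4*√2)*16 = -12 + (-48 + 64*√2) = -60 + 64*√2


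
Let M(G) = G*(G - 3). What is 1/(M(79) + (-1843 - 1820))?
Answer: 1/2341 ≈ 0.00042717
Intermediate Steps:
M(G) = G*(-3 + G)
1/(M(79) + (-1843 - 1820)) = 1/(79*(-3 + 79) + (-1843 - 1820)) = 1/(79*76 - 3663) = 1/(6004 - 3663) = 1/2341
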